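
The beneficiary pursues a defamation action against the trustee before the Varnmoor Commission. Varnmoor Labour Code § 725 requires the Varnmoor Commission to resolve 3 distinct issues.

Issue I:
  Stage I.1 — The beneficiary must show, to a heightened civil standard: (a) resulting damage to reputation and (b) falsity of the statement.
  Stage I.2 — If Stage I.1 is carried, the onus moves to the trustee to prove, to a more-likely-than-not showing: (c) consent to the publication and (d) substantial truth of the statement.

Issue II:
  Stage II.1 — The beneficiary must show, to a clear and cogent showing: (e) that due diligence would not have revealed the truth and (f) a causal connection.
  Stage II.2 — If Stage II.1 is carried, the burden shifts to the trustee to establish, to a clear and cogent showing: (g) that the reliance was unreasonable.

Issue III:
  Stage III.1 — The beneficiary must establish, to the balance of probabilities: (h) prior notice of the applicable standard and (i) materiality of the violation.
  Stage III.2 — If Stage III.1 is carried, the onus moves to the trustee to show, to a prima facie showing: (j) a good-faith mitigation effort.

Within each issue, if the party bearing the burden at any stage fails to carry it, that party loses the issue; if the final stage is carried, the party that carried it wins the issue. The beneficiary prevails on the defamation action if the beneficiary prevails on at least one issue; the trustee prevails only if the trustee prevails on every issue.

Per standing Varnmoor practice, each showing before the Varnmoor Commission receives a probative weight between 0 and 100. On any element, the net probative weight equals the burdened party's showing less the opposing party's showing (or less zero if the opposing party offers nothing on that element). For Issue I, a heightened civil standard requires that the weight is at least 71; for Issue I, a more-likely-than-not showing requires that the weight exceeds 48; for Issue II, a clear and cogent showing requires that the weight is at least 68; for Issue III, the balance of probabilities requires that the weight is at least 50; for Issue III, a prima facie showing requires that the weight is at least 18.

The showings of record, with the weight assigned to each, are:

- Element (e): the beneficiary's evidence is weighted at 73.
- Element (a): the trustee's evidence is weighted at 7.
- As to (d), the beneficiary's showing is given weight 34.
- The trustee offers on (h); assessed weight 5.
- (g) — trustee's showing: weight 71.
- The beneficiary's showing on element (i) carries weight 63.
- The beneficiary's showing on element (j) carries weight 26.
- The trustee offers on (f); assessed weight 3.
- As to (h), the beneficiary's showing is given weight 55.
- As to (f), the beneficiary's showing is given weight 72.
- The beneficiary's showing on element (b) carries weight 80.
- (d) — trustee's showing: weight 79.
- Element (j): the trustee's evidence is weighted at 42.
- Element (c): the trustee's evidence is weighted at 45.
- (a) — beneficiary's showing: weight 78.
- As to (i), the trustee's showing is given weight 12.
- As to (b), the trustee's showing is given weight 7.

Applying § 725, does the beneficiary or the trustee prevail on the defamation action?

— Issue I —
Stage I.1 — burden on beneficiary; standard: a heightened civil standard (weight is at least 71).
    (a): 78 − 7 = 71 ≥ 71 [met]
    (b): 80 − 7 = 73 ≥ 71 [met]
  Stage I.1 carried; the burden shifts to the trustee.
Stage I.2 — burden on trustee; standard: a more-likely-than-not showing (weight exceeds 48).
    (c): 45 ≤ 48 [not met]
    (d): 79 − 34 = 45 ≤ 48 [not met]
  Stage I.2 not carried; the trustee fails its burden.
So the beneficiary prevails on this issue.
— Issue II —
Stage II.1 — burden on beneficiary; standard: a clear and cogent showing (weight is at least 68).
    (e): 73 ≥ 68 [met]
    (f): 72 − 3 = 69 ≥ 68 [met]
  The beneficiary carries Stage II.1; the trustee now bears the burden.
Stage II.2 — burden on trustee; standard: a clear and cogent showing (weight is at least 68).
    (g): 71 ≥ 68 [met]
  Stage II.2 carried; the final stage is satisfied.
With every stage satisfied, the trustee prevails on this issue.
— Issue III —
Stage III.1 — burden on beneficiary; standard: the balance of probabilities (weight is at least 50).
    (h): 55 − 5 = 50 ≥ 50 [met]
    (i): 63 − 12 = 51 ≥ 50 [met]
  All elements met. The burden passes to the trustee.
Stage III.2 — burden on trustee; standard: a prima facie showing (weight is at least 18).
    (j): 42 − 26 = 16 < 18 [not met]
  Not every element is met, so the trustee fails to carry Stage III.2.
The beneficiary prevails on this issue.
Per-issue: Issue I → beneficiary; Issue II → trustee; Issue III → beneficiary. The beneficiary must prevail on at least one issue; overall, the beneficiary prevails.

beneficiary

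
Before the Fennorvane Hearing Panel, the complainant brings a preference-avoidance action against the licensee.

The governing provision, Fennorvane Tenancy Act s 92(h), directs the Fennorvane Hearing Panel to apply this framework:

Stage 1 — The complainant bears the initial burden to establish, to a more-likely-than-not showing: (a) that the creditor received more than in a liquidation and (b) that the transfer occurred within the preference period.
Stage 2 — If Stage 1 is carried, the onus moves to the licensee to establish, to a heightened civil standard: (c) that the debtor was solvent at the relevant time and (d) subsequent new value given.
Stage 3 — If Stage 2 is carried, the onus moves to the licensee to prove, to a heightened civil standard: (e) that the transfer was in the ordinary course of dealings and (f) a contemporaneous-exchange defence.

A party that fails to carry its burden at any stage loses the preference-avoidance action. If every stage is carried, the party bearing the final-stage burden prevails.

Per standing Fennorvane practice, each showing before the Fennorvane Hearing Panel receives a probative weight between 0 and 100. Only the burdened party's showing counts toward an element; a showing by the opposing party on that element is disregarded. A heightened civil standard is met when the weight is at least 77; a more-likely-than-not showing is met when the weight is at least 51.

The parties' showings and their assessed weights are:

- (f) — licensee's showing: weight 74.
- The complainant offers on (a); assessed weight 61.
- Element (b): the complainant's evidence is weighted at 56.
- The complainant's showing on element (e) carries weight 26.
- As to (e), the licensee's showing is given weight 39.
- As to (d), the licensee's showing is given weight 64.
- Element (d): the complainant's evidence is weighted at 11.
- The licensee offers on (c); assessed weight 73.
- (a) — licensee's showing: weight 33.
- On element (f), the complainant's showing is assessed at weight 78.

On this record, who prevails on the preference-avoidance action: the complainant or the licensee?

complainant

Stage 1 — burden on complainant; standard: a more-likely-than-not showing (weight is at least 51).
    (a): 61 (licensee's 33 disregarded) ≥ 51 [met]
    (b): 56 ≥ 51 [met]
  All elements met. The burden passes to the licensee.
Stage 2 — burden on licensee; standard: a heightened civil standard (weight is at least 77).
    (c): 73 < 77 [not met]
    (d): 64 (complainant's 11 disregarded) < 77 [not met]
  Not every element is met, so the licensee fails to carry Stage 2.
So the complainant prevails.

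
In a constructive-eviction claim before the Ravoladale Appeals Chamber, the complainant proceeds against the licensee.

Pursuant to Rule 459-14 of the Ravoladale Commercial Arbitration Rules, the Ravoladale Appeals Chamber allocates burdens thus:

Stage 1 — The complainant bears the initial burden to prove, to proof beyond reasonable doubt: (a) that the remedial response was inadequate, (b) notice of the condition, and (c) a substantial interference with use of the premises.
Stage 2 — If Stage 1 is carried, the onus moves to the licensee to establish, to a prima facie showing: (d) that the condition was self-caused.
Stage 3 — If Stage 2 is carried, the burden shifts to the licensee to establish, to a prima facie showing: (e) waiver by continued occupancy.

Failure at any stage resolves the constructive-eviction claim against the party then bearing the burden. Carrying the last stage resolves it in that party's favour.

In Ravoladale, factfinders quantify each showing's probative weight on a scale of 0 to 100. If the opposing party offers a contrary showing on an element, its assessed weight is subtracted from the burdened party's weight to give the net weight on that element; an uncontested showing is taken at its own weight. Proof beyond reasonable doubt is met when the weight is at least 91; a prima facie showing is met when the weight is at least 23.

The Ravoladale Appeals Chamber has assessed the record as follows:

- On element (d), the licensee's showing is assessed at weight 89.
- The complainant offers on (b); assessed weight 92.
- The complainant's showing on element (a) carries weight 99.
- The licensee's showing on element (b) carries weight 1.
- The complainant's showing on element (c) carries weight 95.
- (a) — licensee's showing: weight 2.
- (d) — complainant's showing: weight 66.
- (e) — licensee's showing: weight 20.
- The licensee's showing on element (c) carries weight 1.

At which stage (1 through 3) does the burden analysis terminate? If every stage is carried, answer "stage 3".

At Stage 1 the complainant must meet proof beyond reasonable doubt (weight is at least 91): on (a) the weight is 99 less the opposing 2 gives net 97, which does reach 91, so (a) meets the standard; on (b) the weight is 92 less the opposing 1 gives net 91, which does reach 91, so (b) meets the standard; on (c) the weight is 95 less the opposing 1 gives net 94, which does reach 91, so (c) meets the standard.
  The complainant carries Stage 1; the licensee now bears the burden.
At Stage 2 the licensee must meet a prima facie showing (weight is at least 23): on (d) the weight is 89 less the opposing 66 gives net 23, ≥ 23, so (d) meets the standard.
  Stage 2 is satisfied; the licensee continues to bear the burden.
At Stage 3 the licensee must meet a prima facie showing (weight is at least 23): on (e) the weight is 20, which does not reach 23, so (e) does not meet the standard.
  Stage 3 not carried; the licensee fails its burden.
So the complainant prevails.

stage 3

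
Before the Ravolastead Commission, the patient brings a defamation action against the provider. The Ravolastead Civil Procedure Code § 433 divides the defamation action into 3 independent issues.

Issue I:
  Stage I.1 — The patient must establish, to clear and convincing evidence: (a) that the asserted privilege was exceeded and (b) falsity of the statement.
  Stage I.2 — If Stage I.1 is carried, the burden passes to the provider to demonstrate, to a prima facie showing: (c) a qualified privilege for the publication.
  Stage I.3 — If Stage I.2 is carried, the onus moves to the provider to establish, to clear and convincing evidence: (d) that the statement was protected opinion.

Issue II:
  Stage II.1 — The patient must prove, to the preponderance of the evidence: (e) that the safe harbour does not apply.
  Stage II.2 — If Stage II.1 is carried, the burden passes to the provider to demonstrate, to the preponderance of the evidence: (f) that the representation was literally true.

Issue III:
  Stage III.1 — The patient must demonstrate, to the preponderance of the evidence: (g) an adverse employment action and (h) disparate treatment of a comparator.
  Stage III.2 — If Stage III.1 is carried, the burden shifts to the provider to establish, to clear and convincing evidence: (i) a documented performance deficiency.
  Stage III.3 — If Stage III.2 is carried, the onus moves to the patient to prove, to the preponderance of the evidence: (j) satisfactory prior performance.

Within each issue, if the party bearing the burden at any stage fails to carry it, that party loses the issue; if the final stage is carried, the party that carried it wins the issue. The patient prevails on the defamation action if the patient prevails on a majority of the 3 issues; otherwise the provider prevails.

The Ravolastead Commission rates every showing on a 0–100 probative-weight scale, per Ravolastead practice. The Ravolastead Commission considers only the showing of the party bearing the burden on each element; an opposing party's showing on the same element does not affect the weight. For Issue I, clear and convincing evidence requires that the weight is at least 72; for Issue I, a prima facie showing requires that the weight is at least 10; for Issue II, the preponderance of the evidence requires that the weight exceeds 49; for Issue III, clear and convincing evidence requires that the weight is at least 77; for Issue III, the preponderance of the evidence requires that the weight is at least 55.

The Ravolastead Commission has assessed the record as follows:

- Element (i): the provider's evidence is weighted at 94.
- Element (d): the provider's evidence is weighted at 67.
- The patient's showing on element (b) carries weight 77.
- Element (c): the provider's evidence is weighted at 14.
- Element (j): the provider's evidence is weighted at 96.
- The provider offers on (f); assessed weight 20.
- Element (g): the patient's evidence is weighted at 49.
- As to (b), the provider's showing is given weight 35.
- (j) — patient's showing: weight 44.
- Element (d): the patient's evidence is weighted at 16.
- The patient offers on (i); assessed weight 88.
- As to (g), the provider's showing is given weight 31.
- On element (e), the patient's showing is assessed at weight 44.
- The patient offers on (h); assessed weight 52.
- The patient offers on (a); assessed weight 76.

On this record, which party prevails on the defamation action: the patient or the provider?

— Issue I —
Stage I.1 (patient, clear and convincing evidence, weight is at least 72): (a) 76 ≥ 72 — meets; (b) 77 (provider's 35 disregarded) ≥ 72 — meets.
  The patient carries Stage I.1; the provider now bears the burden.
Stage I.2 (provider, a prima facie showing, weight is at least 10): (c) 14 ≥ 10 — meets.
  All elements met. The provider retains the burden for Stage I.3.
Stage I.3 (provider, clear and convincing evidence, weight is at least 72): (d) 67 (patient's 16 disregarded) < 72 — fails.
  Not every element is met, so the provider fails to carry Stage I.3.
So the patient prevails on this issue.
— Issue II —
Stage II.1 (patient, the preponderance of the evidence, weight exceeds 49): (e) 44 ≤ 49 — fails.
  Stage II.1 not carried; the patient fails its burden.
The provider prevails on this issue.
— Issue III —
At Stage III.1 the patient must meet the preponderance of the evidence (weight is at least 55): on (g) the weight is 49 (the provider's 31 is given no effect), which does not reach 55, so (g) does not meet the standard; on (h) the weight is 52, < 55, so (h) does not meet the standard.
  Not every element is met, so the patient fails to carry Stage III.1.
So the provider prevails on this issue.
Per-issue: Issue I → patient; Issue II → provider; Issue III → provider. The patient must prevail on a majority of issues; overall, the provider prevails.

provider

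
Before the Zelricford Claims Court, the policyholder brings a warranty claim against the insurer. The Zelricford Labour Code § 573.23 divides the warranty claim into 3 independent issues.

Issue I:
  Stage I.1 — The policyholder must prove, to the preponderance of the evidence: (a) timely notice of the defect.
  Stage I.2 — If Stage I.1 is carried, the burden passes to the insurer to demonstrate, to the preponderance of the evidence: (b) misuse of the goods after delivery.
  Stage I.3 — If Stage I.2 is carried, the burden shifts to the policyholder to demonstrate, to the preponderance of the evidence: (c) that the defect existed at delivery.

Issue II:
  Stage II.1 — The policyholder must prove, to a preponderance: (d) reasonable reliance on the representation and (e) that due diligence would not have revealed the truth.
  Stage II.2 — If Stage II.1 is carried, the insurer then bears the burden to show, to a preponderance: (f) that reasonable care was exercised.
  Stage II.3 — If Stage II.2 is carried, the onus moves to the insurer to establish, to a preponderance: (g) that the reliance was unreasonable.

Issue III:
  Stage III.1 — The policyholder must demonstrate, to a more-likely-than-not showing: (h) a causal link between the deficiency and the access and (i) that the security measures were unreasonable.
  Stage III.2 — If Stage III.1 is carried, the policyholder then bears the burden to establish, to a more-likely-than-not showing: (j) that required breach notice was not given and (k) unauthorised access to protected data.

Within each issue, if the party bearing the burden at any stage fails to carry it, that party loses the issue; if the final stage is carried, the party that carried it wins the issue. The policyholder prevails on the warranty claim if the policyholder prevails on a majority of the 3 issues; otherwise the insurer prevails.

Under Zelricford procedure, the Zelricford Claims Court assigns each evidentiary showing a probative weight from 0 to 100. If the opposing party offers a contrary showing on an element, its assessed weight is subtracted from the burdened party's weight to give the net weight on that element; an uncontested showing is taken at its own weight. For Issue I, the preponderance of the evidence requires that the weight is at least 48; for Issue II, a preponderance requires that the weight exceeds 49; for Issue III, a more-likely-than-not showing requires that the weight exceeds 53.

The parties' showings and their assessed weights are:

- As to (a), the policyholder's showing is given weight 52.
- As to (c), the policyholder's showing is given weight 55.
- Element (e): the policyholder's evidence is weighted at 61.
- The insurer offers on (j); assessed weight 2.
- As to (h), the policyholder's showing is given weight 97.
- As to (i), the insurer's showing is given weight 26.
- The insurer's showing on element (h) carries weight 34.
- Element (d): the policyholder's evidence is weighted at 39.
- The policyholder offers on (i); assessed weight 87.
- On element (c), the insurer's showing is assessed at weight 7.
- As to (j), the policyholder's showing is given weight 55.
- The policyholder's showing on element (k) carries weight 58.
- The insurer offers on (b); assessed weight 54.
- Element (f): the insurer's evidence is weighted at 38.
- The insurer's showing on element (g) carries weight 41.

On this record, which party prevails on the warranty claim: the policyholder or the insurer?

— Issue I —
Stage I.1 — burden on policyholder; standard: the preponderance of the evidence (weight is at least 48).
    (a): 52 ≥ 48 [met]
  The policyholder carries Stage I.1; the insurer now bears the burden.
Stage I.2 — burden on insurer; standard: the preponderance of the evidence (weight is at least 48).
    (b): 54 ≥ 48 [met]
  Stage I.2 is satisfied; the onus moves to the policyholder.
Stage I.3 — burden on policyholder; standard: the preponderance of the evidence (weight is at least 48).
    (c): 55 − 7 = 48 ≥ 48 [met]
  The policyholder carries the last stage.
Every stage carried; the policyholder prevails on this issue.
— Issue II —
At Stage II.1 the policyholder must meet a preponderance (weight exceeds 49): on (d) the weight is 39, which does not exceed 49, so (d) does not meet the standard; on (e) the weight is 61, > 49, so (e) meets the standard.
  The policyholder does not carry Stage II.1.
The insurer prevails on this issue.
— Issue III —
At Stage III.1 the policyholder must meet a more-likely-than-not showing (weight exceeds 53): on (h) the weight is 97 less the opposing 34 gives net 63, > 53, so (h) meets the standard; on (i) the weight is 87 less the opposing 26 gives net 61, > 53, so (i) meets the standard.
  Stage III.1 is satisfied; the policyholder continues to bear the burden.
At Stage III.2 the policyholder must meet a more-likely-than-not showing (weight exceeds 53): on (j) the weight is 55 less the opposing 2 gives net 53, ≤ 53, so (j) does not meet the standard; on (k) the weight is 58, which does exceed 53, so (k) meets the standard.
  The policyholder does not carry Stage III.2.
So the insurer prevails on this issue.
Per-issue: Issue I → policyholder; Issue II → insurer; Issue III → insurer. The policyholder must prevail on a majority of issues; overall, the insurer prevails.

insurer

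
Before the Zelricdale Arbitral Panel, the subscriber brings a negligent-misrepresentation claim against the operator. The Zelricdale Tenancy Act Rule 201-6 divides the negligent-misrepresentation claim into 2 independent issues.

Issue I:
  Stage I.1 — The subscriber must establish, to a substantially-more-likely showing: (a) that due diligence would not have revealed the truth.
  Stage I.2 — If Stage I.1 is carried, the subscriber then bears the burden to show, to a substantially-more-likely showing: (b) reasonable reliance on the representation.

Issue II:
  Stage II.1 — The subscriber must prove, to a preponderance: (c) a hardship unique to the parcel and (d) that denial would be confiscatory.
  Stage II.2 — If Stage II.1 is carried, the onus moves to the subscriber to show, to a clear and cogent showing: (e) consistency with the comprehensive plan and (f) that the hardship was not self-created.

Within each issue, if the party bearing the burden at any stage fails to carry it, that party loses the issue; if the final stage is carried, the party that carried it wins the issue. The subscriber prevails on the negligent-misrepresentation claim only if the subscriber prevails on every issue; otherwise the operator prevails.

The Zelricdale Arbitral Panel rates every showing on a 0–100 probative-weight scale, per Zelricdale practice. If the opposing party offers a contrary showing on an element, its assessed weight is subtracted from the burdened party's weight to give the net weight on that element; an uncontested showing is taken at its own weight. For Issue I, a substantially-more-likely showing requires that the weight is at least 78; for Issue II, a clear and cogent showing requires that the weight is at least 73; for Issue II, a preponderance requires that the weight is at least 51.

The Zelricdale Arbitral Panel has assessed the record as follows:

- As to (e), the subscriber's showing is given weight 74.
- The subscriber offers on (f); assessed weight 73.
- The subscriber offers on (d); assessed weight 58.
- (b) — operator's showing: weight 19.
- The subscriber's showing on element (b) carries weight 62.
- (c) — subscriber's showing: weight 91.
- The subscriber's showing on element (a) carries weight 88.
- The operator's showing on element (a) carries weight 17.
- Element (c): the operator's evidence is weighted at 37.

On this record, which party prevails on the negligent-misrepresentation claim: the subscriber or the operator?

— Issue I —
Stage I.1 (subscriber, a substantially-more-likely showing, weight is at least 78): (a) net 88−17=71 < 78 — fails.
  Stage I.1 not carried; the subscriber fails its burden.
The operator prevails on this issue.
— Issue II —
At Stage II.1 the subscriber must meet a preponderance (weight is at least 51): on (c) the weight is 91 less the opposing 37 gives net 54, ≥ 51, so (c) meets the standard; on (d) the weight is 58, ≥ 51, so (d) meets the standard.
  Stage II.1 is satisfied; the subscriber continues to bear the burden.
At Stage II.2 the subscriber must meet a clear and cogent showing (weight is at least 73): on (e) the weight is 74, ≥ 73, so (e) meets the standard; on (f) the weight is 73, which does reach 73, so (f) meets the standard.
  All elements met at the final stage.
All stages carried — the subscriber prevails on this issue.
Per-issue: Issue I → operator; Issue II → subscriber. The subscriber must prevail on every issue; overall, the operator prevails.

operator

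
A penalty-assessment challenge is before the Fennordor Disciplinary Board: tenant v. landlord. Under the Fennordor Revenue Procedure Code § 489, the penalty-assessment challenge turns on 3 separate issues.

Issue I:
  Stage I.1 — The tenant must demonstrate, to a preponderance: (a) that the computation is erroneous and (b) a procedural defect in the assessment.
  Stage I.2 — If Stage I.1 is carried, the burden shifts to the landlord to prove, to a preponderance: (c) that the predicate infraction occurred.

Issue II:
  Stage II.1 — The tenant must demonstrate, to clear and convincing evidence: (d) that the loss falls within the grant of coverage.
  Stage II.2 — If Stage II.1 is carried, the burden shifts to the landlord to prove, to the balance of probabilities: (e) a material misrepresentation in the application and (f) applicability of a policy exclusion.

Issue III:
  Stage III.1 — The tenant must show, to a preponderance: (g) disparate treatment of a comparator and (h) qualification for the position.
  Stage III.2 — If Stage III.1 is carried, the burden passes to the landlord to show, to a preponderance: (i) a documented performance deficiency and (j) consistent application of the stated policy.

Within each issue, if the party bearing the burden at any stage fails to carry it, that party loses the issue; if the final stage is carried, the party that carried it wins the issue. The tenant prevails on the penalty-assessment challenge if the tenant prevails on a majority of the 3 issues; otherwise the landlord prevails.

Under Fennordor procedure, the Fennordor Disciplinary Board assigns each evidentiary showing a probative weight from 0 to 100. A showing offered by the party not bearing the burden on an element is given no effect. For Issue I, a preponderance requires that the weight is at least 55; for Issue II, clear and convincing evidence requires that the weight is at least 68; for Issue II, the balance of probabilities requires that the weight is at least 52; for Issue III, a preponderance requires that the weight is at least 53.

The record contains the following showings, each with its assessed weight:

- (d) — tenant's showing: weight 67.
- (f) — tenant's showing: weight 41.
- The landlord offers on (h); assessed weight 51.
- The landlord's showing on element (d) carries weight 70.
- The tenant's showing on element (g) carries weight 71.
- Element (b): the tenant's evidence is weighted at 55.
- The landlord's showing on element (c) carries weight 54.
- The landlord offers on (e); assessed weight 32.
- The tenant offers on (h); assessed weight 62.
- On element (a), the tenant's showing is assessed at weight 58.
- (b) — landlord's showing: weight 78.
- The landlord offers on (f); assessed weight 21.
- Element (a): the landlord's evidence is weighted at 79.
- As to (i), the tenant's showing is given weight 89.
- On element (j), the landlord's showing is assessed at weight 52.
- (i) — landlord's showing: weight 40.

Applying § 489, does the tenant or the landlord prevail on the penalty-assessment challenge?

tenant

— Issue I —
Stage I.1 (tenant, a preponderance, weight is at least 55): (a) 58 (landlord's 79 disregarded) ≥ 55 — meets; (b) 55 (landlord's 78 disregarded) ≥ 55 — meets.
  All elements met. The burden passes to the landlord.
Stage I.2 (landlord, a preponderance, weight is at least 55): (c) 54 < 55 — fails.
  The landlord does not carry Stage I.2.
The tenant prevails on this issue.
— Issue II —
At Stage II.1 the tenant must meet clear and convincing evidence (weight is at least 68): on (d) the weight is 67 (the landlord's 70 is given no effect), which does not reach 68, so (d) does not meet the standard.
  Stage II.1 not carried; the tenant fails its burden.
The analysis ends at Stage II.1; the landlord prevails on this issue.
— Issue III —
Stage III.1 — burden on tenant; standard: a preponderance (weight is at least 53).
    (g): 71 ≥ 53 [met]
    (h): 62 (landlord's 51 disregarded) ≥ 53 [met]
  All elements met. The burden passes to the landlord.
Stage III.2 — burden on landlord; standard: a preponderance (weight is at least 53).
    (i): 40 (tenant's 89 disregarded) < 53 [not met]
    (j): 52 < 53 [not met]
  Stage III.2 not carried; the landlord fails its burden.
So the tenant prevails on this issue.
Per-issue: Issue I → tenant; Issue II → landlord; Issue III → tenant. The tenant must prevail on a majority of issues; overall, the tenant prevails.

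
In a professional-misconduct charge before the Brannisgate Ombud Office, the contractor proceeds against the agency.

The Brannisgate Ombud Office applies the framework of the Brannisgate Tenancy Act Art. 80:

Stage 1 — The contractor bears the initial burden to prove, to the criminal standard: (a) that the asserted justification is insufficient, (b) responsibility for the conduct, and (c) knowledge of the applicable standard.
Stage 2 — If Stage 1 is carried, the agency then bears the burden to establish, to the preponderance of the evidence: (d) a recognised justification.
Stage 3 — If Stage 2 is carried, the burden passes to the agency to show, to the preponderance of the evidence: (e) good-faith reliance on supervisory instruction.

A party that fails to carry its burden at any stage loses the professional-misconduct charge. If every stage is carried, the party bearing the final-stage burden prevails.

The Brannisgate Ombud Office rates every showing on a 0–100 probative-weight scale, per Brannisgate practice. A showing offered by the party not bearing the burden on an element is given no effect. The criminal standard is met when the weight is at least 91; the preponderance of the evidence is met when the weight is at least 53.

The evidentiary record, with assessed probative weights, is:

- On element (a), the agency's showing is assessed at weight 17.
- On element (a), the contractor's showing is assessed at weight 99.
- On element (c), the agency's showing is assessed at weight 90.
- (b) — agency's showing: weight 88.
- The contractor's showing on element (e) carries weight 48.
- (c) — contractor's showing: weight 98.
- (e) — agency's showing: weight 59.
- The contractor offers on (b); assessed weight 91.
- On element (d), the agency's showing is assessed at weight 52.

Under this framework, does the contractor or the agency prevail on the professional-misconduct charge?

contractor

At Stage 1 the contractor must meet the criminal standard (weight is at least 91): on (a) the weight is 99 (the agency's 17 is given no effect), which does reach 91, so (a) meets the standard; on (b) the weight is 91 (the agency's 88 is given no effect), which does reach 91, so (b) meets the standard; on (c) the weight is 98 (the agency's 90 is given no effect), which does reach 91, so (c) meets the standard.
  Stage 1 is satisfied; the onus moves to the agency.
At Stage 2 the agency must meet the preponderance of the evidence (weight is at least 53): on (d) the weight is 52, < 53, so (d) does not meet the standard.
  Stage 2 not carried; the agency fails its burden.
So the contractor prevails.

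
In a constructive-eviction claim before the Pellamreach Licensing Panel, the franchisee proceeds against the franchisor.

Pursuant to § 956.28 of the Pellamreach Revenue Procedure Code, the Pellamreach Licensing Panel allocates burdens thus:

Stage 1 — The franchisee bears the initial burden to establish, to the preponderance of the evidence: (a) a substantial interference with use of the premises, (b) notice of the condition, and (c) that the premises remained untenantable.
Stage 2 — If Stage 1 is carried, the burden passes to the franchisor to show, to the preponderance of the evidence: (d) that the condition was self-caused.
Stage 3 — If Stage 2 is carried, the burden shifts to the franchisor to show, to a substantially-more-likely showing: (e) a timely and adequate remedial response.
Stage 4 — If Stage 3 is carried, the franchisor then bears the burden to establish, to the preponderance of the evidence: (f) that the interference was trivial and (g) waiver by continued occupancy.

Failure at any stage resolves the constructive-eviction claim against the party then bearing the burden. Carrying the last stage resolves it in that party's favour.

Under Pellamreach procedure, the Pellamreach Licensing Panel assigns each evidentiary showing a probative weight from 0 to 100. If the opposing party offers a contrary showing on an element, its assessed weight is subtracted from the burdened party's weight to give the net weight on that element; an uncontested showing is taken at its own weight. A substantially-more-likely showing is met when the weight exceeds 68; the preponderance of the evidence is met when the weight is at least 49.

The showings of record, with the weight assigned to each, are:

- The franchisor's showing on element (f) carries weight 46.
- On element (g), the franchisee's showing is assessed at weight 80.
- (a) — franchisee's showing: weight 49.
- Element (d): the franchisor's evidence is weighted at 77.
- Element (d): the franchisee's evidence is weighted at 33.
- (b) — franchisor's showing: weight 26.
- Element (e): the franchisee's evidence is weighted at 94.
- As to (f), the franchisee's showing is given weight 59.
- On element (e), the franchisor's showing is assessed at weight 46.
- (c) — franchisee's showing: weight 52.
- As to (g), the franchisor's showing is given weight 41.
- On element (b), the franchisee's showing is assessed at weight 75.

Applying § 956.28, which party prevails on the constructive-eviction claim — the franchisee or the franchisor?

franchisee

Stage 1 (franchisee, the preponderance of the evidence, weight is at least 49): (a) 49 ≥ 49 — meets; (b) net 75−26=49 ≥ 49 — meets; (c) 52 ≥ 49 — meets.
  Stage 1 carried; the burden shifts to the franchisor.
Stage 2 (franchisor, the preponderance of the evidence, weight is at least 49): (d) net 77−33=44 < 49 — fails.
  Not every element is met, so the franchisor fails to carry Stage 2.
The franchisee prevails.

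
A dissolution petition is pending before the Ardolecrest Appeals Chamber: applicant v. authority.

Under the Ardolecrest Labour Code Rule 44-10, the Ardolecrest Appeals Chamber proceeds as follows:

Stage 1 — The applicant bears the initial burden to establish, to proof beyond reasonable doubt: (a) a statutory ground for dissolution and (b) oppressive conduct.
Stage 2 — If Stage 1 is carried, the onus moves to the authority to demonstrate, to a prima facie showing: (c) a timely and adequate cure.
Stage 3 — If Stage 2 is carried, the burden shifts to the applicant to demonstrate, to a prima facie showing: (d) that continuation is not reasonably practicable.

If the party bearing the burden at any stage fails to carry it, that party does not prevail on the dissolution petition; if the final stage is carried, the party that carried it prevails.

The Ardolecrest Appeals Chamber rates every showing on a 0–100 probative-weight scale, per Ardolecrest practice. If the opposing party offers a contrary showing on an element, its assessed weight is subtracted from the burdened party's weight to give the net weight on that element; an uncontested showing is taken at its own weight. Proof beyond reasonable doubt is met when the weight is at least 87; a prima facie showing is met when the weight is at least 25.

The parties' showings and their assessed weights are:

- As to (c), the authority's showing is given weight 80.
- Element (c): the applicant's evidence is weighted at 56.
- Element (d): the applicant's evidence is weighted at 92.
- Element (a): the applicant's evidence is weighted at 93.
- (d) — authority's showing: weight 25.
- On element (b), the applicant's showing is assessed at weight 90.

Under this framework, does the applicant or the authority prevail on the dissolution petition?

applicant

Stage 1 — burden on applicant; standard: proof beyond reasonable doubt (weight is at least 87).
    (a): 93 ≥ 87 [met]
    (b): 90 ≥ 87 [met]
  Stage 1 carried; the burden shifts to the authority.
Stage 2 — burden on authority; standard: a prima facie showing (weight is at least 25).
    (c): 80 − 56 = 24 < 25 [not met]
  Stage 2 not carried; the authority fails its burden.
The applicant prevails.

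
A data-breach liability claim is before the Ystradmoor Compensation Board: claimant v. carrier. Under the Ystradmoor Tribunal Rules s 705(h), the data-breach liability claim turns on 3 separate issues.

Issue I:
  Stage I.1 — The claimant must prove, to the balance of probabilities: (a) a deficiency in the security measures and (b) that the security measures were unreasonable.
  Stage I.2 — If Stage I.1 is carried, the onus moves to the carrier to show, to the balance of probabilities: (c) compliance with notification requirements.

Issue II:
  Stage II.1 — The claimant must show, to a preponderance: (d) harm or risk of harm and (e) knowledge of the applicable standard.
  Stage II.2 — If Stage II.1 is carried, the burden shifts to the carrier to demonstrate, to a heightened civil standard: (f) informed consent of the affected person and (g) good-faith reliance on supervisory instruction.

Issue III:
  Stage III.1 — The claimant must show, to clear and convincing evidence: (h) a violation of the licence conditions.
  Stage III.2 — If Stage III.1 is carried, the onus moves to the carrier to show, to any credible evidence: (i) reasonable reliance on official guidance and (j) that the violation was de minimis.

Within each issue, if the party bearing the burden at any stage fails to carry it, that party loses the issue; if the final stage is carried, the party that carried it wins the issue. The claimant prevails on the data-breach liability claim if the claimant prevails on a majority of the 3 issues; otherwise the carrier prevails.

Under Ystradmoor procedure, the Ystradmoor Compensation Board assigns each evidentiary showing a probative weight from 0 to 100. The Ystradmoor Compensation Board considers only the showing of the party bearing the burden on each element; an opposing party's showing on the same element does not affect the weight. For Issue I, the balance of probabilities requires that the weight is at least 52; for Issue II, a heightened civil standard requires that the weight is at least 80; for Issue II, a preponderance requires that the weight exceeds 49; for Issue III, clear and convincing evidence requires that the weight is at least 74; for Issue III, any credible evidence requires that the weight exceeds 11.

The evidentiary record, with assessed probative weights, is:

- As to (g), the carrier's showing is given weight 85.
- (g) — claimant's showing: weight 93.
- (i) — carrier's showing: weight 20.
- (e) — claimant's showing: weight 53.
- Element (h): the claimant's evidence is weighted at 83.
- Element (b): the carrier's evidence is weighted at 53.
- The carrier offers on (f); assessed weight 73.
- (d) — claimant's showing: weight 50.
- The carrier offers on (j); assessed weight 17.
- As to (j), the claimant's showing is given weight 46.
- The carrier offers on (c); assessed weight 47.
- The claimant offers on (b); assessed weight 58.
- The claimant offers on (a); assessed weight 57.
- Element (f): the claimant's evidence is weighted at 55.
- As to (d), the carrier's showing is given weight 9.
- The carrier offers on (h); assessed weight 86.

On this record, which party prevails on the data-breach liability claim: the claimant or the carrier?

claimant

— Issue I —
At Stage I.1 the claimant must meet the balance of probabilities (weight is at least 52): on (a) the weight is 57, ≥ 52, so (a) meets the standard; on (b) the weight is 58 (the carrier's 53 is given no effect), ≥ 52, so (b) meets the standard.
  All elements met. The burden passes to the carrier.
At Stage I.2 the carrier must meet the balance of probabilities (weight is at least 52): on (c) the weight is 47, < 52, so (c) does not meet the standard.
  Not every element is met, so the carrier fails to carry Stage I.2.
So the claimant prevails on this issue.
— Issue II —
Stage II.1 — burden on claimant; standard: a preponderance (weight exceeds 49).
    (d): 50 (carrier's 9 disregarded) > 49 [met]
    (e): 53 > 49 [met]
  Stage II.1 carried; the burden shifts to the carrier.
Stage II.2 — burden on carrier; standard: a heightened civil standard (weight is at least 80).
    (f): 73 (claimant's 55 disregarded) < 80 [not met]
    (g): 85 (claimant's 93 disregarded) ≥ 80 [met]
  Stage II.2 not carried; the carrier fails its burden.
So the claimant prevails on this issue.
— Issue III —
Stage III.1 — burden on claimant; standard: clear and convincing evidence (weight is at least 74).
    (h): 83 (carrier's 86 disregarded) ≥ 74 [met]
  Stage III.1 is satisfied; the onus moves to the carrier.
Stage III.2 — burden on carrier; standard: any credible evidence (weight exceeds 11).
    (i): 20 > 11 [met]
    (j): 17 (claimant's 46 disregarded) > 11 [met]
  Stage III.2 carried; the final stage is satisfied.
All stages carried — the carrier prevails on this issue.
Per-issue: Issue I → claimant; Issue II → claimant; Issue III → carrier. The claimant must prevail on a majority of issues; overall, the claimant prevails.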